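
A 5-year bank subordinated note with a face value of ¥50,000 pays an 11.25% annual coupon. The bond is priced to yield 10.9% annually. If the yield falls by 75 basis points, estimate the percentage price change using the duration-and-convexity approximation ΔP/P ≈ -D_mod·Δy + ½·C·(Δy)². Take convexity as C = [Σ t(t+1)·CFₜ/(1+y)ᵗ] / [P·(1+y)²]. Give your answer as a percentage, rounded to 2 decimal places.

With y = 0.109:
  t   CF        PV=CF/(1+0.109)^t    t·PV        t(t+1)·PV
  1     5,625.00     5,072.1371     5,072.1371      10,144.2741
  2     5,625.00     4,573.6132     9,147.2264      27,441.6793
  3     5,625.00     4,124.0877    12,372.2630      49,489.0520
  4     5,625.00     3,718.7445    14,874.9780      74,374.8902
  5    55,625.00    33,159.8298   165,799.1492     994,794.8951
  Σ                 50,648.4123   207,265.7537   1,156,244.7907
P = 50,648.4123; D_Mac = 4.09225 yrs; D_mod = 3.69003 yrs; C = 18.56183.
Duration effect: -3.69003 × (-0.0075) = +0.027675
Convexity effect: 0.5 × 18.56183 × (-0.0075)² = +0.0005221
ΔP/P ≈ +0.027675 + 0.0005221 = +0.028197 = +2.8197%.

+2.82%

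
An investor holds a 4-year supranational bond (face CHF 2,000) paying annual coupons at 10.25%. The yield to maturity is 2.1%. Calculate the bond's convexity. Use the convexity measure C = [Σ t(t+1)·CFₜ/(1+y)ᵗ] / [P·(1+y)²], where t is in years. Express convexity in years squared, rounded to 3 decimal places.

With y = 0.021:
  t   CF        PV=CF/(1+0.021)^t    t·PV        t(t+1)·PV
  1       205.00       200.7835       200.7835         401.5671
  2       205.00       196.6538       393.3076       1,179.9229
  3       205.00       192.6090       577.8271       2,311.3083
  4     2,205.00     2,029.1102     8,116.4406      40,582.2032
  Σ                  2,619.1565     9,288.3589      44,475.0015
P = 2,619.1565.
Convexity = Σ t(t+1)·PV / [P·(1+y)²] = 44,475.0015 / (2,619.1565 × 1.042441) = 16.28932.

16.289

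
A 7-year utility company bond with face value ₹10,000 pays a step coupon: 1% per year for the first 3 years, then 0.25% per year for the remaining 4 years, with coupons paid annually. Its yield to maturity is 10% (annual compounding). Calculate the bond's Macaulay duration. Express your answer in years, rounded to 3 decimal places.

6.751 years

Periodic yield y = 0.1. Discount each cash flow and weight by its year:
  t   CF        PV=CF/(1+0.1)^t    t·PV
  1       100.00        90.9091        90.9091
  2       100.00        82.6446       165.2893
  3       100.00        75.1315       225.3944
  4        25.00        17.0753        68.3013
  5        25.00        15.5230        77.6152
  6        25.00        14.1118        84.6711
  7    10,025.00     5,144.4101    36,010.8709
  Σ                  5,439.8056    36,723.0513
Price P = Σ PV = 5,439.8056.
Macaulay duration = Σ(t·PV) / P = 36,723.0513 / 5,439.8056 = 6.75080 years.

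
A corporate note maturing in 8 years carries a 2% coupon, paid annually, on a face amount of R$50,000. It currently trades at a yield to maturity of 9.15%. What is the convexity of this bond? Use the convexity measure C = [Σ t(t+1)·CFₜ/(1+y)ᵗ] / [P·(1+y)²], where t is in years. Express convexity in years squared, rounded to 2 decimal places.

With y = 0.0915:
  t   CF        PV=CF/(1+0.0915)^t    t·PV        t(t+1)·PV
  1     1,000.00       916.1704       916.1704       1,832.3408
  2     1,000.00       839.3682     1,678.7364       5,036.2093
  3     1,000.00       769.0043     2,307.0130       9,228.0518
  4     1,000.00       704.5390     2,818.1560      14,090.7800
  5     1,000.00       645.4778     3,227.3889      19,364.3335
  6     1,000.00       591.3676     3,548.2059      24,837.4411
  7     1,000.00       541.7935     3,792.5548      30,340.4380
  8    51,000.00    25,315.1355   202,521.0837   1,822,689.7536
  Σ                 30,322.8564   220,809.3091   1,927,419.3483
P = 30,322.8564.
Convexity = Σ t(t+1)·PV / [P·(1+y)²] = 1,927,419.3483 / (30,322.8564 × 1.191372) = 53.35297.

53.35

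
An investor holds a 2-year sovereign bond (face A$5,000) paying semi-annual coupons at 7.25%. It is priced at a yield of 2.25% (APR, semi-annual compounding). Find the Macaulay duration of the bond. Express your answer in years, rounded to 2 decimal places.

Periodic yield y = 0.01125. Discount each cash flow and weight by its period:
  t   CF        PV=CF/(1+0.01125)^t    t·PV
  1       181.25       179.2336       179.2336
  2       181.25       177.2397       354.4794
  3       181.25       175.2679       525.8037
  4     5,181.25     4,954.5066    19,818.0263
  Σ                  5,486.2478    20,877.5430
Price P = Σ PV = 5,486.2478.
Macaulay duration = Σ(t·PV) / P = 20,877.5430 / 5,486.2478 = 3.80543 half-year periods.
In years: 3.80543 / 2 = 1.90272 years.

1.90 years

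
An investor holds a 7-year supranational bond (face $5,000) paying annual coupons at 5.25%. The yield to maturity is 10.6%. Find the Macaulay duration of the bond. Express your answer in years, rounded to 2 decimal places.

5.86 years

Periodic yield y = 0.106. Discount each cash flow and weight by its year:
  t   CF        PV=CF/(1+0.106)^t    t·PV
  1       262.50       237.3418       237.3418
  2       262.50       214.5947       429.1895
  3       262.50       194.0278       582.0834
  4       262.50       175.4320       701.7280
  5       262.50       158.6184       793.0922
  6       262.50       143.4163       860.4979
  7     5,262.50     2,599.5982    18,197.1871
  Σ                  3,723.0292    21,801.1197
Price P = Σ PV = 3,723.0292.
Macaulay duration = Σ(t·PV) / P = 21,801.1197 / 3,723.0292 = 5.85575 years.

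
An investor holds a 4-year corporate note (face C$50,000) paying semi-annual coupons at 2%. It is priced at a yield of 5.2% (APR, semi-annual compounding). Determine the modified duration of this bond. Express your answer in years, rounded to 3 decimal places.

3.756 years

Periodic yield y = 0.026. First find Macaulay duration:
  t   CF        PV=CF/(1+0.026)^t    t·PV
  1       500.00       487.3294       487.3294
  2       500.00       474.9800       949.9599
  3       500.00       462.9434     1,388.8303
  4       500.00       451.2119     1,804.8477
  5       500.00       439.7777     2,198.8885
  6       500.00       428.6332     2,571.7994
  7       500.00       417.7712     2,924.3983
  8    50,500.00    41,125.6232   329,004.9854
  Σ                 44,288.2700   341,331.0389
P = 44,288.2700; Macaulay duration = 341,331.0389 / 44,288.2700 = 7.70703 half-year periods = 3.85352 years.
Modified duration = D_Mac / (1 + y) = 3.85352 / 1.026 = 3.75586 years.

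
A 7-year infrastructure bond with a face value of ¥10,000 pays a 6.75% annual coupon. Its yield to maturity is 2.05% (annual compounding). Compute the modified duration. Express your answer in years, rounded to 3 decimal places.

Periodic yield y = 0.0205. First find Macaulay duration:
  t   CF        PV=CF/(1+0.0205)^t    t·PV
  1       675.00       661.4405       661.4405
  2       675.00       648.1533     1,296.3067
  3       675.00       635.1331     1,905.3993
  4       675.00       622.3744     2,489.4977
  5       675.00       609.8720     3,049.3602
  6       675.00       597.6208     3,585.7249
  7    10,675.00     9,261.4038    64,829.8267
  Σ                 13,035.9980    77,817.5559
P = 13,035.9980; Macaulay duration = 77,817.5559 / 13,035.9980 = 5.96944 years.
Modified duration = D_Mac / (1 + y) = 5.96944 / 1.0205 = 5.84952 years.

5.850 years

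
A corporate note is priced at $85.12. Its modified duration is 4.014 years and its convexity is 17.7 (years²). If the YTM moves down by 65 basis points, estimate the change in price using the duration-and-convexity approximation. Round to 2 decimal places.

+$2.25

Duration effect: -D_mod·Δy = -4.014 × (-0.0065) = +0.026091
Convexity effect: ½·C·(Δy)² = 0.5 × 17.7 × (-0.0065)² = +0.0003739125
ΔP/P ≈ +0.026091 + 0.0003739125 = +0.0264649125
ΔP ≈ 85.12 × (+0.0264649125) = +2.252693352.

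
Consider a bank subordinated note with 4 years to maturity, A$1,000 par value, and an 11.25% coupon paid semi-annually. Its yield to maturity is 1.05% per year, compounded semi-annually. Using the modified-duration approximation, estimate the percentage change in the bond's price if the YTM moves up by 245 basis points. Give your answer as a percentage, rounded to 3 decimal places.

-8.398%

Periodic yield y = 0.00525. Modified duration first:
  t   CF        PV=CF/(1+0.00525)^t    t·PV
  1        56.25        55.9562        55.9562
  2        56.25        55.6640       111.3280
  3        56.25        55.3733       166.1199
  4        56.25        55.0841       220.3364
  5        56.25        54.7964       273.9821
  6        56.25        54.5102       327.0614
  7        56.25        54.2255       379.5788
  8     1,056.25     1,012.9175     8,103.3399
  Σ                  1,398.5273     9,637.7026
P = 1,398.5273; D_Mac = 6.89132 half-year periods = 3.44566 yrs; D_mod = 3.44566/(1+0.00525) = 3.42767 yrs.
ΔP/P ≈ -D_mod · Δy = -3.42767 × (+0.0245) = -0.083978 = -8.3978%.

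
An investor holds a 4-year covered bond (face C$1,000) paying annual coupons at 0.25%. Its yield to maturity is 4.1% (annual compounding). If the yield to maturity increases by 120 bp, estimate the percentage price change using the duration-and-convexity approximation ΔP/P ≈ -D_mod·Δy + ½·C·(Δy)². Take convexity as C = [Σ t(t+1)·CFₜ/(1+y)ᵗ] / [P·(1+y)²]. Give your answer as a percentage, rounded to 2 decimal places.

With y = 0.041:
  t   CF        PV=CF/(1+0.041)^t    t·PV        t(t+1)·PV
  1         2.50         2.4015         2.4015           4.8031
  2         2.50         2.3070         4.6139          13.8417
  3         2.50         2.2161         6.6483          26.5931
  4     1,002.50       853.6532     3,414.6127      17,073.0636
  Σ                    860.5778     3,428.2764      17,118.3015
P = 860.5778; D_Mac = 3.98369 yrs; D_mod = 3.82679 yrs; C = 18.35562.
Duration effect: -3.82679 × (+0.012) = -0.045922
Convexity effect: 0.5 × 18.35562 × (0.012)² = +0.0013216
ΔP/P ≈ -0.045922 + 0.0013216 = -0.044600 = -4.4600%.

-4.46%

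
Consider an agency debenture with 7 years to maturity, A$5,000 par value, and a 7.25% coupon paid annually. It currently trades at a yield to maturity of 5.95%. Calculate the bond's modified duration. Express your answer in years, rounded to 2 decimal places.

Periodic yield y = 0.0595. First find Macaulay duration:
  t   CF        PV=CF/(1+0.0595)^t    t·PV
  1       362.50       342.1425       342.1425
  2       362.50       322.9283       645.8566
  3       362.50       304.7931       914.3793
  4       362.50       287.6764     1,150.7054
  5       362.50       271.5209     1,357.6043
  6       362.50       256.2726     1,537.6358
  7     5,362.50     3,578.1668    25,047.1674
  Σ                  5,363.5005    30,995.4913
P = 5,363.5005; Macaulay duration = 30,995.4913 / 5,363.5005 = 5.77897 years.
Modified duration = D_Mac / (1 + y) = 5.77897 / 1.0595 = 5.45443 years.

5.45 years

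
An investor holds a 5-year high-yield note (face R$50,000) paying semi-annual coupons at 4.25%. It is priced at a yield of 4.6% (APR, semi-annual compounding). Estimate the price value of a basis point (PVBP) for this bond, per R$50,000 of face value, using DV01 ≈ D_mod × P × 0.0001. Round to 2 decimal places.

Periodic yield y = 0.023.
  t   CF        PV=CF/(1+0.023)^t    t·PV
  1     1,062.50     1,038.6119     1,038.6119
  2     1,062.50     1,015.2609     2,030.5218
  3     1,062.50       992.4349     2,977.3048
  4     1,062.50       970.1221     3,880.4885
  5     1,062.50       948.3110     4,741.5548
  6     1,062.50       926.9902     5,561.9411
  7     1,062.50       906.1488     6,343.0414
  8     1,062.50       885.7759     7,086.2073
  9     1,062.50       865.8611     7,792.7500
  10   51,062.50    40,676.7023   406,767.0228
  Σ                 49,226.2191   448,219.4444
P = 49,226.2191; D_Mac = 9.10530 half-year periods = 4.55265 yrs; D_mod = 4.45029 yrs.
DV01 ≈ 4.45029 × 49,226.2191 × 0.0001 = 21.907109.

R$21.91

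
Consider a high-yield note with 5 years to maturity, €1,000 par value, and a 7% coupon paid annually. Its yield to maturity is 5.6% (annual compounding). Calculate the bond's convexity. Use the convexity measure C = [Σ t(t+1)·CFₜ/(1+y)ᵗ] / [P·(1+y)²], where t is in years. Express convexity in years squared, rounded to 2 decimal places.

22.67

With y = 0.056:
  t   CF        PV=CF/(1+0.056)^t    t·PV        t(t+1)·PV
  1        70.00        66.2879        66.2879         132.5758
  2        70.00        62.7726       125.5452         376.6357
  3        70.00        59.4438       178.3313         713.3251
  4        70.00        56.2914       225.1658       1,125.8288
  5     1,070.00       814.8247     4,074.1235      24,444.7411
  Σ                  1,059.6204     4,669.4537      26,793.1065
P = 1,059.6204.
Convexity = Σ t(t+1)·PV / [P·(1+y)²] = 26,793.1065 / (1,059.6204 × 1.115136) = 22.67488.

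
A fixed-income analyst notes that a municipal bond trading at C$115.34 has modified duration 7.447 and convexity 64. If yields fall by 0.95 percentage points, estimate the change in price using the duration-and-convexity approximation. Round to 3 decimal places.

+C$8.493

Duration effect: -D_mod·Δy = -7.447 × (-0.0095) = +0.0707465
Convexity effect: ½·C·(Δy)² = 0.5 × 64 × (-0.0095)² = +0.0028880
ΔP/P ≈ +0.0707465 + 0.0028880 = +0.0736345
ΔP ≈ 115.34 × (+0.0736345) = +8.49300323.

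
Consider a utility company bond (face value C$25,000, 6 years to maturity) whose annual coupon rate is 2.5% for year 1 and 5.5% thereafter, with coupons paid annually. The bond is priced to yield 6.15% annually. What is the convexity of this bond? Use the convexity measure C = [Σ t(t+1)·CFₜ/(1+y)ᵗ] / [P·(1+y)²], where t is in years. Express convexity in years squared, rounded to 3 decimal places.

With y = 0.0615:
  t   CF        PV=CF/(1+0.0615)^t    t·PV        t(t+1)·PV
  1       625.00       588.7894       588.7894       1,177.5789
  2     1,375.00     1,220.2890     2,440.5780       7,321.7341
  3     1,375.00     1,149.5893     3,448.7678      13,795.0713
  4     1,375.00     1,082.9857     4,331.9426      21,659.7131
  5     1,375.00     1,020.2408     5,101.2042      30,607.2253
  6    26,375.00    18,436.2453   110,617.4716     774,322.3015
  Σ                 23,498.1395   126,528.7538     848,883.6241
P = 23,498.1395.
Convexity = Σ t(t+1)·PV / [P·(1+y)²] = 848,883.6241 / (23,498.1395 × 1.126782) = 32.06082.

32.061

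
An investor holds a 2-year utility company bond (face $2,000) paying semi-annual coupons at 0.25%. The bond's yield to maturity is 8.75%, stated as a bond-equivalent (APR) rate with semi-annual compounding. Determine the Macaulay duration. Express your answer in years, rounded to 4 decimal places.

Periodic yield y = 0.04375. Discount each cash flow and weight by its period:
  t   CF        PV=CF/(1+0.04375)^t    t·PV
  1         2.50         2.3952         2.3952
  2         2.50         2.2948         4.5896
  3         2.50         2.1986         6.5959
  4     2,002.50     1,687.2777     6,749.1109
  Σ                  1,694.1664     6,762.6916
Price P = Σ PV = 1,694.1664.
Macaulay duration = Σ(t·PV) / P = 6,762.6916 / 1,694.1664 = 3.99175 half-year periods.
In years: 3.99175 / 2 = 1.99588 years.

1.9959 years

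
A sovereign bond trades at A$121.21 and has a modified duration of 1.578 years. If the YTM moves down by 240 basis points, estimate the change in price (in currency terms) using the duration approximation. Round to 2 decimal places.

Duration approximation: ΔP/P ≈ -D_mod · Δy = -1.578 × (-0.024) = +0.037872.
ΔP ≈ 121.21 × (+0.037872) = +4.59046512.

+A$4.59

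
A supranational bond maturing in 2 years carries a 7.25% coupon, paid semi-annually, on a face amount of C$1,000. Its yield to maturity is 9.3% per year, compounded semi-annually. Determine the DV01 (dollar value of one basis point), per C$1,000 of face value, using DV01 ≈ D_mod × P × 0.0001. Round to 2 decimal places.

C$0.17

Periodic yield y = 0.0465.
  t   CF        PV=CF/(1+0.0465)^t    t·PV
  1        36.25        34.6393        34.6393
  2        36.25        33.1001        66.2002
  3        36.25        31.6294        94.8881
  4     1,036.25       863.9878     3,455.9512
  Σ                    963.3566     3,651.6788
P = 963.3566; D_Mac = 3.79058 half-year periods = 1.89529 yrs; D_mod = 1.81107 yrs.
DV01 ≈ 1.81107 × 963.3566 × 0.0001 = 0.174471.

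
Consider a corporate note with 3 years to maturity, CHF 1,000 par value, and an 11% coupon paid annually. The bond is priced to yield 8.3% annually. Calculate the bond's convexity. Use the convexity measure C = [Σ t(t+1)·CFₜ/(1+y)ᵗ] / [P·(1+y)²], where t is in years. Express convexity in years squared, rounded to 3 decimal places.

8.973

With y = 0.083:
  t   CF        PV=CF/(1+0.083)^t    t·PV        t(t+1)·PV
  1       110.00       101.5697       101.5697         203.1394
  2       110.00        93.7855       187.5710         562.7131
  3     1,110.00       873.8514     2,621.5543      10,486.2173
  Σ                  1,069.2067     2,910.6951      11,252.0699
P = 1,069.2067.
Convexity = Σ t(t+1)·PV / [P·(1+y)²] = 11,252.0699 / (1,069.2067 × 1.172889) = 8.97251.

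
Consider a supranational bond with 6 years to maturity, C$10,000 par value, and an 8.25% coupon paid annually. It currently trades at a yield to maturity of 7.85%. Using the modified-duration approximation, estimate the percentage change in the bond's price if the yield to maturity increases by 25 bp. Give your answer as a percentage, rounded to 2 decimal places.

Periodic yield y = 0.0785. Modified duration first:
  t   CF        PV=CF/(1+0.0785)^t    t·PV
  1       825.00       764.9513       764.9513
  2       825.00       709.2734     1,418.5467
  3       825.00       657.6480     1,972.9440
  4       825.00       609.7802     2,439.1210
  5       825.00       565.3966     2,826.9831
  6    10,825.00     6,878.7101    41,272.2608
  Σ                 10,185.7597    50,694.8068
P = 10,185.7597; D_Mac = 4.97703 yrs; D_mod = 4.97703/(1+0.0785) = 4.61477 yrs.
ΔP/P ≈ -D_mod · Δy = -4.61477 × (+0.0025) = -0.011537 = -1.1537%.

-1.15%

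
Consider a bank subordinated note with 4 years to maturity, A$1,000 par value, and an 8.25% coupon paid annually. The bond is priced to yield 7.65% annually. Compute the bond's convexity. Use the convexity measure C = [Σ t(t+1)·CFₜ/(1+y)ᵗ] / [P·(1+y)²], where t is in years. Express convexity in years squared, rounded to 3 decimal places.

14.801

With y = 0.0765:
  t   CF        PV=CF/(1+0.0765)^t    t·PV        t(t+1)·PV
  1        82.50        76.6373        76.6373         153.2745
  2        82.50        71.1911       142.3823         427.1468
  3        82.50        66.1320       198.3961         793.5843
  4     1,082.50       806.0682     3,224.2727      16,121.3633
  Σ                  1,020.0286     3,641.6882      17,495.3689
P = 1,020.0286.
Convexity = Σ t(t+1)·PV / [P·(1+y)²] = 17,495.3689 / (1,020.0286 × 1.158852) = 14.80072.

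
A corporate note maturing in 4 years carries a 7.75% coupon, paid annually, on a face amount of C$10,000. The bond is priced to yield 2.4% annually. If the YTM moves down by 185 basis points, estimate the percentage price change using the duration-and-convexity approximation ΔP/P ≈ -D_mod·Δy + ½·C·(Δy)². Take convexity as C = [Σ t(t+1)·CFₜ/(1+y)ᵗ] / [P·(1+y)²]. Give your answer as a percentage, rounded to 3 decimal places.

+6.840%

With y = 0.024:
  t   CF        PV=CF/(1+0.024)^t    t·PV        t(t+1)·PV
  1       775.00       756.8359       756.8359       1,513.6719
  2       775.00       739.0976     1,478.1952       4,434.5856
  3       775.00       721.7750     2,165.3250       8,661.2999
  4    10,775.00     9,799.8054    39,199.2216     195,996.1082
  Σ                 12,017.5139    43,599.5778     210,605.6656
P = 12,017.5139; D_Mac = 3.62800 yrs; D_mod = 3.54297 yrs; C = 16.71304.
Duration effect: -3.54297 × (-0.0185) = +0.065545
Convexity effect: 0.5 × 16.71304 × (-0.0185)² = +0.0028600
ΔP/P ≈ +0.065545 + 0.0028600 = +0.068405 = +6.8405%.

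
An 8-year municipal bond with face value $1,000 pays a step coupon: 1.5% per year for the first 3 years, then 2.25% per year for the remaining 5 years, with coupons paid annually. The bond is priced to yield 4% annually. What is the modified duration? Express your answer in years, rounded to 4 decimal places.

7.2057 years

Periodic yield y = 0.04. First find Macaulay duration:
  t   CF        PV=CF/(1+0.04)^t    t·PV
  1        15.00        14.4231        14.4231
  2        15.00        13.8683        27.7367
  3        15.00        13.3349        40.0048
  4        22.50        19.2331        76.9324
  5        22.50        18.4934        92.4668
  6        22.50        17.7821       106.6925
  7        22.50        17.0982       119.6871
  8     1,022.50       747.1307     5,977.0459
  Σ                    861.3638     6,454.9892
P = 861.3638; Macaulay duration = 6,454.9892 / 861.3638 = 7.49392 years.
Modified duration = D_Mac / (1 + y) = 7.49392 / 1.04 = 7.20569 years.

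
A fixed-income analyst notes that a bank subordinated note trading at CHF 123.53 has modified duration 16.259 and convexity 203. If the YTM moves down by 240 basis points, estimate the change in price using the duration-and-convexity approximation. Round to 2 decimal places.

+CHF 55.43

Duration effect: -D_mod·Δy = -16.259 × (-0.024) = +0.390216
Convexity effect: ½·C·(Δy)² = 0.5 × 203 × (-0.024)² = +0.0584640
ΔP/P ≈ +0.390216 + 0.0584640 = +0.448680
ΔP ≈ 123.53 × (+0.448680) = +55.4254404.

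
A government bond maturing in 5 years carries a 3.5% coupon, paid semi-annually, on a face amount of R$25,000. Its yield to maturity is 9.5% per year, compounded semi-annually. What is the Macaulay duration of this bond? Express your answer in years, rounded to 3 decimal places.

4.564 years

Periodic yield y = 0.0475. Discount each cash flow and weight by its period:
  t   CF        PV=CF/(1+0.0475)^t    t·PV
  1       437.50       417.6611       417.6611
  2       437.50       398.7218       797.4436
  3       437.50       380.6413     1,141.9240
  4       437.50       363.3808     1,453.5230
  5       437.50       346.9029     1,734.5144
  6       437.50       331.1722     1,987.0332
  7       437.50       316.1548     2,213.0839
  8       437.50       301.8185     2,414.5477
  9       437.50       288.1322     2,593.1897
  10   25,437.50    15,993.1537   159,931.5367
  Σ                 19,137.7392   174,684.4573
Price P = Σ PV = 19,137.7392.
Macaulay duration = Σ(t·PV) / P = 174,684.4573 / 19,137.7392 = 9.12775 half-year periods.
In years: 9.12775 / 2 = 4.56387 years.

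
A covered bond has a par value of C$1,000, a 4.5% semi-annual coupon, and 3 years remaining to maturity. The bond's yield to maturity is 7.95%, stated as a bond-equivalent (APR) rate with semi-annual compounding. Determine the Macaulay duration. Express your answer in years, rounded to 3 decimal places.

Periodic yield y = 0.03975. Discount each cash flow and weight by its period:
  t   CF        PV=CF/(1+0.03975)^t    t·PV
  1        22.50        21.6398        21.6398
  2        22.50        20.8125        41.6250
  3        22.50        20.0168        60.0505
  4        22.50        19.2516        77.0064
  5        22.50        18.5156        92.5780
  6     1,022.50       809.2631     4,855.5786
  Σ                    909.4995     5,148.4785
Price P = Σ PV = 909.4995.
Macaulay duration = Σ(t·PV) / P = 5,148.4785 / 909.4995 = 5.66078 half-year periods.
In years: 5.66078 / 2 = 2.83039 years.

2.830 years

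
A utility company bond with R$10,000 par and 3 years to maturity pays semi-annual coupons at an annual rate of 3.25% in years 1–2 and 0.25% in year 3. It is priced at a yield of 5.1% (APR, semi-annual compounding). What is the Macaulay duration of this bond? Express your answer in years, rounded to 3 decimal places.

2.883 years

Periodic yield y = 0.0255. Discount each cash flow and weight by its period:
  t   CF        PV=CF/(1+0.0255)^t    t·PV
  1       162.50       158.4593       158.4593
  2       162.50       154.5191       309.0381
  3       162.50       150.6768       452.0304
  4       162.50       146.9301       587.7203
  5        12.50        11.0213        55.1064
  6    10,012.50     8,608.5210    51,651.1257
  Σ                  9,230.1274    53,213.4802
Price P = Σ PV = 9,230.1274.
Macaulay duration = Σ(t·PV) / P = 53,213.4802 / 9,230.1274 = 5.76519 half-year periods.
In years: 5.76519 / 2 = 2.88260 years.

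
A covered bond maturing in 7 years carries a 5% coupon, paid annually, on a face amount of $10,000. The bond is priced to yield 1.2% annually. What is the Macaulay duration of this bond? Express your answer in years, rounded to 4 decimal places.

Periodic yield y = 0.012. Discount each cash flow and weight by its year:
  t   CF        PV=CF/(1+0.012)^t    t·PV
  1       500.00       494.0711       494.0711
  2       500.00       488.2126       976.4252
  3       500.00       482.4235     1,447.2705
  4       500.00       476.7031     1,906.8123
  5       500.00       471.0505     2,355.2524
  6       500.00       465.4649     2,792.7894
  7    10,500.00     9,658.8564    67,611.9951
  Σ                 12,536.7821    77,584.6160
Price P = Σ PV = 12,536.7821.
Macaulay duration = Σ(t·PV) / P = 77,584.6160 / 12,536.7821 = 6.18856 years.

6.1886 years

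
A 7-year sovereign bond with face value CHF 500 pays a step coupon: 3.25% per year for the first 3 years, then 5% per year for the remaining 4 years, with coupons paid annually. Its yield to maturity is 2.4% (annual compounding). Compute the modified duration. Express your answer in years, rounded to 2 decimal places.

Periodic yield y = 0.024. First find Macaulay duration:
  t   CF        PV=CF/(1+0.024)^t    t·PV
  1        16.25        15.8691        15.8691
  2        16.25        15.4972        30.9944
  3        16.25        15.1340        45.4020
  4        25.00        22.7374        90.9495
  5        25.00        22.2045       111.0223
  6        25.00        21.6840       130.1043
  7       525.00       444.6923     3,112.8461
  Σ                    557.8185     3,537.1876
P = 557.8185; Macaulay duration = 3,537.1876 / 557.8185 = 6.34111 years.
Modified duration = D_Mac / (1 + y) = 6.34111 / 1.024 = 6.19249 years.

6.19 years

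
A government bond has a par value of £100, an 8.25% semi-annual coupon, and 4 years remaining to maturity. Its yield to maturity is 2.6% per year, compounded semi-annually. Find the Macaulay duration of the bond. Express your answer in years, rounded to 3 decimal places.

3.542 years

Periodic yield y = 0.013. Discount each cash flow and weight by its period:
  t   CF        PV=CF/(1+0.013)^t    t·PV
  1        4.125         4.0721         4.0721
  2        4.125         4.0198         8.0396
  3        4.125         3.9682        11.9047
  4        4.125         3.9173        15.6692
  5        4.125         3.8670        19.3351
  6        4.125         3.8174        22.9044
  7        4.125         3.7684        26.3789
  8      104.125        93.9030       751.2240
  Σ                    121.3332       859.5278
Price P = Σ PV = 121.3332.
Macaulay duration = Σ(t·PV) / P = 859.5278 / 121.3332 = 7.08403 half-year periods.
In years: 7.08403 / 2 = 3.54201 years.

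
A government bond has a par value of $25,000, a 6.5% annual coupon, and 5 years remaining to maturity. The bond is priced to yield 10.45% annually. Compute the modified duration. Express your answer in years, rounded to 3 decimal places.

Periodic yield y = 0.1045. First find Macaulay duration:
  t   CF        PV=CF/(1+0.1045)^t    t·PV
  1     1,625.00     1,471.2540     1,471.2540
  2     1,625.00     1,332.0543     2,664.1086
  3     1,625.00     1,206.0247     3,618.0741
  4     1,625.00     1,091.9192     4,367.6766
  5    26,625.00    16,197.9859    80,989.9293
  Σ                 21,299.2380    93,111.0426
P = 21,299.2380; Macaulay duration = 93,111.0426 / 21,299.2380 = 4.37157 years.
Modified duration = D_Mac / (1 + y) = 4.37157 / 1.1045 = 3.95796 years.

3.958 years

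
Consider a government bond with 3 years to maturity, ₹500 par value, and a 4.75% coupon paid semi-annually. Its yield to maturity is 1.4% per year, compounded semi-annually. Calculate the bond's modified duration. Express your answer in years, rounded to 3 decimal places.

2.821 years

Periodic yield y = 0.007. First find Macaulay duration:
  t   CF        PV=CF/(1+0.007)^t    t·PV
  1       11.875        11.7925        11.7925
  2       11.875        11.7105        23.4210
  3       11.875        11.6291        34.8872
  4       11.875        11.5482        46.1930
  5       11.875        11.4680        57.3398
  6      511.875       490.8933     2,945.3597
  Σ                    549.0415     3,118.9931
P = 549.0415; Macaulay duration = 3,118.9931 / 549.0415 = 5.68080 half-year periods = 2.84040 years.
Modified duration = D_Mac / (1 + y) = 2.84040 / 1.007 = 2.82065 years.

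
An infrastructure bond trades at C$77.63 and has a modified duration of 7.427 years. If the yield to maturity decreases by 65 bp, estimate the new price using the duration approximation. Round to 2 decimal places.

Duration approximation: ΔP/P ≈ -D_mod · Δy = -7.427 × (-0.0065) = +0.0482755.
New price ≈ 77.63 × (1 + 0.0482755) = 81.377627065.

C$81.38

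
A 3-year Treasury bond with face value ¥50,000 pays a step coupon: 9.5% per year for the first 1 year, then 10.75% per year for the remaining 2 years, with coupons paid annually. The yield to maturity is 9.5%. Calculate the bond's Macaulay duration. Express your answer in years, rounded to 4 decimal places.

2.7420 years

Periodic yield y = 0.095. Discount each cash flow and weight by its year:
  t   CF        PV=CF/(1+0.095)^t    t·PV
  1     4,750.00     4,337.8995     4,337.8995
  2     5,375.00     4,482.8089     8,965.6179
  3    55,375.00    42,176.5820   126,529.7461
  Σ                 50,997.2905   139,833.2635
Price P = Σ PV = 50,997.2905.
Macaulay duration = Σ(t·PV) / P = 139,833.2635 / 50,997.2905 = 2.74197 years.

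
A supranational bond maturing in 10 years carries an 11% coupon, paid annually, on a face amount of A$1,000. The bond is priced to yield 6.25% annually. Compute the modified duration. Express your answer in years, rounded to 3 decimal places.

Periodic yield y = 0.0625. First find Macaulay duration:
  t   CF        PV=CF/(1+0.0625)^t    t·PV
  1       110.00       103.5294       103.5294
  2       110.00        97.4394       194.8789
  3       110.00        91.7077       275.1231
  4       110.00        86.3131       345.2526
  5       110.00        81.2359       406.1795
  6       110.00        76.4573       458.7439
  7       110.00        71.9598       503.7188
  8       110.00        67.7269       541.8152
  9       110.00        63.7430       573.6867
  10    1,110.00       605.3877     6,053.8770
  Σ                  1,345.5003     9,456.8050
P = 1,345.5003; Macaulay duration = 9,456.8050 / 1,345.5003 = 7.02847 years.
Modified duration = D_Mac / (1 + y) = 7.02847 / 1.0625 = 6.61503 years.

6.615 years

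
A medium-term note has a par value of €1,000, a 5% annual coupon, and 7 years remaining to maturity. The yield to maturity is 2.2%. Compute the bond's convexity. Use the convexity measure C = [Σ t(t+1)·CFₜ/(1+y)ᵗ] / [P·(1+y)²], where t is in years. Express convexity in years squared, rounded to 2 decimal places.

With y = 0.022:
  t   CF        PV=CF/(1+0.022)^t    t·PV        t(t+1)·PV
  1        50.00        48.9237        48.9237          97.8474
  2        50.00        47.8705        95.7411         287.2232
  3        50.00        46.8400       140.5201         562.0806
  4        50.00        45.8317       183.3270         916.6350
  5        50.00        44.8452       224.2258       1,345.3546
  6        50.00        43.8798       263.2788       1,842.9516
  7     1,050.00       901.6397     6,311.4779      50,491.8235
  Σ                  1,179.8307     7,267.4944      55,543.9157
P = 1,179.8307.
Convexity = Σ t(t+1)·PV / [P·(1+y)²] = 55,543.9157 / (1,179.8307 × 1.044484) = 45.07285.

45.07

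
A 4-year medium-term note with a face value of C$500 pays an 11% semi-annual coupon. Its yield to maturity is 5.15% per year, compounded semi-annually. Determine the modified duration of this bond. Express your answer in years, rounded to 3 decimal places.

3.324 years

Periodic yield y = 0.02575. First find Macaulay duration:
  t   CF        PV=CF/(1+0.02575)^t    t·PV
  1        27.50        26.8097        26.8097
  2        27.50        26.1366        52.2733
  3        27.50        25.4805        76.4415
  4        27.50        24.8409        99.3634
  5        27.50        24.2173       121.0863
  6        27.50        23.6093       141.6559
  7        27.50        23.0166       161.1165
  8       527.50       430.4178     3,443.3427
  Σ                    604.5287     4,122.0893
P = 604.5287; Macaulay duration = 4,122.0893 / 604.5287 = 6.81868 half-year periods = 3.40934 years.
Modified duration = D_Mac / (1 + y) = 3.40934 / 1.02575 = 3.32375 years.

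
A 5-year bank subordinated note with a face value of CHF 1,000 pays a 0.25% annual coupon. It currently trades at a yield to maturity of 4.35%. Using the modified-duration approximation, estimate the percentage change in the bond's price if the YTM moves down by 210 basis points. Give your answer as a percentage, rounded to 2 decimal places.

Periodic yield y = 0.0435. Modified duration first:
  t   CF        PV=CF/(1+0.0435)^t    t·PV
  1         2.50         2.3958         2.3958
  2         2.50         2.2959         4.5918
  3         2.50         2.2002         6.6006
  4         2.50         2.1085         8.4339
  5     1,002.50       810.2557     4,051.2787
  Σ                    819.2561     4,073.3008
P = 819.2561; D_Mac = 4.97195 yrs; D_mod = 4.97195/(1+0.0435) = 4.76469 yrs.
ΔP/P ≈ -D_mod · Δy = -4.76469 × (-0.021) = +0.100058 = +10.0058%.

+10.01%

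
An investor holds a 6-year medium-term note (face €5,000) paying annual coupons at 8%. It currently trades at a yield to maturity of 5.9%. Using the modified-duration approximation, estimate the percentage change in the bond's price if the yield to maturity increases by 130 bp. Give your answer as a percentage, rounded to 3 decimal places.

-6.195%

Periodic yield y = 0.059. Modified duration first:
  t   CF        PV=CF/(1+0.059)^t    t·PV
  1       400.00       377.7148       377.7148
  2       400.00       356.6712       713.3424
  3       400.00       336.8000     1,010.4001
  4       400.00       318.0359     1,272.1436
  5       400.00       300.3172     1,501.5859
  6     5,400.00     3,828.4061    22,970.4366
  Σ                  5,517.9453    27,845.6235
P = 5,517.9453; D_Mac = 5.04638 yrs; D_mod = 5.04638/(1+0.059) = 4.76523 yrs.
ΔP/P ≈ -D_mod · Δy = -4.76523 × (+0.013) = -0.061948 = -6.1948%.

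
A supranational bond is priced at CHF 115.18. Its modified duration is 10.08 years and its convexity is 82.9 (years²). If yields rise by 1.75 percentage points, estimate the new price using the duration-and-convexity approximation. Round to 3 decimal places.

Duration effect: -D_mod·Δy = -10.08 × (+0.0175) = -0.176400
Convexity effect: ½·C·(Δy)² = 0.5 × 82.9 × (0.0175)² = +0.0126940625
ΔP/P ≈ -0.176400 + 0.0126940625 = -0.1637059375
New price ≈ 115.18 × (1 - 0.1637059375) = 96.32435011875.

CHF 96.324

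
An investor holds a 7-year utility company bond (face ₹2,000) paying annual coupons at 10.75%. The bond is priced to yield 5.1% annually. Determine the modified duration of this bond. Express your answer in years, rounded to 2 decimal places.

Periodic yield y = 0.051. First find Macaulay duration:
  t   CF        PV=CF/(1+0.051)^t    t·PV
  1       215.00       204.5671       204.5671
  2       215.00       194.6404       389.2808
  3       215.00       185.1954       555.5863
  4       215.00       176.2088       704.8352
  5       215.00       167.6582       838.2912
  6       215.00       159.5226       957.1355
  7     2,215.00     1,563.7046    10,945.9323
  Σ                  2,651.4972    14,595.6284
P = 2,651.4972; Macaulay duration = 14,595.6284 / 2,651.4972 = 5.50467 years.
Modified duration = D_Mac / (1 + y) = 5.50467 / 1.051 = 5.23756 years.

5.24 years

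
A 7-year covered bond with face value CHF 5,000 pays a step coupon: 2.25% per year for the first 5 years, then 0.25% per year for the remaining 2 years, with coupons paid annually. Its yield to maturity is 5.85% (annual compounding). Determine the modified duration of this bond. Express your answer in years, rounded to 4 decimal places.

6.1308 years

Periodic yield y = 0.0585. First find Macaulay duration:
  t   CF        PV=CF/(1+0.0585)^t    t·PV
  1       112.50       106.2825       106.2825
  2       112.50       100.4086       200.8171
  3       112.50        94.8593       284.5779
  4       112.50        89.6167       358.4669
  5       112.50        84.6639       423.3194
  6        12.50         8.8872        53.3232
  7     5,012.50     3,366.8080    23,567.6559
  Σ                  3,851.5262    24,994.4430
P = 3,851.5262; Macaulay duration = 24,994.4430 / 3,851.5262 = 6.48949 years.
Modified duration = D_Mac / (1 + y) = 6.48949 / 1.0585 = 6.13084 years.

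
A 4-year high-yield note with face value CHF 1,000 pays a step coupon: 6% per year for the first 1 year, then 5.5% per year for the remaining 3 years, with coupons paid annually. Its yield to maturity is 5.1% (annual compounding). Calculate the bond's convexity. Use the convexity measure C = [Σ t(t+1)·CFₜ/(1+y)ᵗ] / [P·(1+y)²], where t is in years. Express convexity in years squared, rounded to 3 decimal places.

With y = 0.051:
  t   CF        PV=CF/(1+0.051)^t    t·PV        t(t+1)·PV
  1        60.00        57.0885        57.0885         114.1770
  2        55.00        49.7917        99.5835         298.7504
  3        55.00        47.3756       142.1267         568.5070
  4     1,055.00       864.6525     3,458.6100      17,293.0498
  Σ                  1,018.9083     3,757.4086      18,274.4841
P = 1,018.9083.
Convexity = Σ t(t+1)·PV / [P·(1+y)²] = 18,274.4841 / (1,018.9083 × 1.104601) = 16.23696.

16.237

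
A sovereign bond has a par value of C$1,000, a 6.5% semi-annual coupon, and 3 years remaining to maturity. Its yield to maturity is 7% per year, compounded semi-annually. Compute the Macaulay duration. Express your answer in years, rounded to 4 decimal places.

Periodic yield y = 0.035. Discount each cash flow and weight by its period:
  t   CF        PV=CF/(1+0.035)^t    t·PV
  1        32.50        31.4010        31.4010
  2        32.50        30.3391        60.6782
  3        32.50        29.3131        87.9394
  4        32.50        28.3219       113.2875
  5        32.50        27.3641       136.8206
  6     1,032.50       839.9394     5,039.6365
  Σ                    986.6786     5,469.7632
Price P = Σ PV = 986.6786.
Macaulay duration = Σ(t·PV) / P = 5,469.7632 / 986.6786 = 5.54361 half-year periods.
In years: 5.54361 / 2 = 2.77181 years.

2.7718 years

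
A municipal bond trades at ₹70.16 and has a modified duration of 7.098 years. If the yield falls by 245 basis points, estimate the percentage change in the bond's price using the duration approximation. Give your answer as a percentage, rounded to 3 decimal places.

Duration approximation: ΔP/P ≈ -D_mod · Δy = -7.098 × (-0.0245) = +0.173901.
As a percentage: +17.3901%.

+17.390%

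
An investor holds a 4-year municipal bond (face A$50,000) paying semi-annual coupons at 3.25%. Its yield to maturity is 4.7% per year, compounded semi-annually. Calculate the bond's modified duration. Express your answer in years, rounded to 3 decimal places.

Periodic yield y = 0.0235. First find Macaulay duration:
  t   CF        PV=CF/(1+0.0235)^t    t·PV
  1       812.50       793.8447       793.8447
  2       812.50       775.6176     1,551.2353
  3       812.50       757.8091     2,273.4274
  4       812.50       740.4095     2,961.6380
  5       812.50       723.4094     3,617.0469
  6       812.50       706.7996     4,240.7975
  7       812.50       690.5712     4,833.9982
  8    50,812.50    42,195.6603   337,565.2821
  Σ                 47,384.1213   357,837.2700
P = 47,384.1213; Macaulay duration = 357,837.2700 / 47,384.1213 = 7.55184 half-year periods = 3.77592 years.
Modified duration = D_Mac / (1 + y) = 3.77592 / 1.0235 = 3.68922 years.

3.689 years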